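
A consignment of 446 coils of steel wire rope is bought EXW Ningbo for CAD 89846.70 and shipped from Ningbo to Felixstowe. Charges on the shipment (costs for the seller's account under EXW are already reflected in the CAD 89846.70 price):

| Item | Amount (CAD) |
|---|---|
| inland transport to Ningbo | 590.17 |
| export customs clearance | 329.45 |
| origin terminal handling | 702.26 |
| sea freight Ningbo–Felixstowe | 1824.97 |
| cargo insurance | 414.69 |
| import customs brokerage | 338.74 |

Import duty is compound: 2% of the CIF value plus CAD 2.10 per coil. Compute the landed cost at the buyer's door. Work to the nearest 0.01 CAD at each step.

Total landed cost: CAD 96857.74

EXW: the seller makes goods available at their premises; the buyer bears all onward costs.
CIF value = EXW price + inland to port + export clearance + origin terminal + freight + insurance = 89846.70 + 590.17 + 329.45 + 702.26 + 1824.97 + 414.69 = 93708.24
Ad valorem component: 93708.24 × 2% = 1874.16
Specific component: 446 × 2.10 = 936.60
Import duty = 1874.16 + 936.60 = 2810.76
Buyer bears: inland to port 590.17 + export clearance 329.45 + origin terminal 702.26 + freight 1824.97 + insurance 414.69 + brokerage 338.74 + duty 2810.76 = 7011.04
Landed cost = invoice 89846.70 + 7011.04 = 96857.74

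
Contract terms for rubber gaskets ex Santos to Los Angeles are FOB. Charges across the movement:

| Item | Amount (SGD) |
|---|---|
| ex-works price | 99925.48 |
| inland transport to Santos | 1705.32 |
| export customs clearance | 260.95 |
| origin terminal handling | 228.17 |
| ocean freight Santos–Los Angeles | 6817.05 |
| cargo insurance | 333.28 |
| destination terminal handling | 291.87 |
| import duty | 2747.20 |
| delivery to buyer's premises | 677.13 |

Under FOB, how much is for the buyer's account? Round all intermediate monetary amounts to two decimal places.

Buyer's account: SGD 10866.53

FOB: the seller bears costs until goods are on board at the origin port; the buyer bears freight, insurance and all costs thereafter.
Seller's account: goods 99925.48 + inland to port 1705.32 + export clearance 260.95 + origin terminal 228.17 = 102119.92
Buyer's account: freight 6817.05 + insurance 333.28 + destination terminal 291.87 + duty 2747.20 + delivery 677.13 = 10866.53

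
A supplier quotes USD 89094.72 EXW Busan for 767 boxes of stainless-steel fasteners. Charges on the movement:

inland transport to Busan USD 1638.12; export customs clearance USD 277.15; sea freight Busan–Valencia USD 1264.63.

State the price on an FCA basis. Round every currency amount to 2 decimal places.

Not relevant to the conversion: freight — on the buyer under both terms; not part of either seller's price.
From EXW to FCA, the seller additionally bears: inland to port, export clearance.
FCA price = 89094.72 + 1638.12 + 277.15 = 91009.99

FCA price: USD 91009.99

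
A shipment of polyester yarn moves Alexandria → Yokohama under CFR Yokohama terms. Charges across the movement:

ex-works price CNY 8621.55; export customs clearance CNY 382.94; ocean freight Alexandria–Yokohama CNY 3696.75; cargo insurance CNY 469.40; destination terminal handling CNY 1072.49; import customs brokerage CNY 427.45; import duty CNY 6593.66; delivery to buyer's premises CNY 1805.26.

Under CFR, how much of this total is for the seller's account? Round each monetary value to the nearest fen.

Seller's account: CNY 12701.24

CFR: the seller pays costs through ocean freight to the destination port, but not insurance.
Seller's account: goods 8621.55 + export clearance 382.94 + freight 3696.75 = 12701.24
Buyer's account: insurance 469.40 + destination terminal 1072.49 + brokerage 427.45 + duty 6593.66 + delivery 1805.26 = 10368.26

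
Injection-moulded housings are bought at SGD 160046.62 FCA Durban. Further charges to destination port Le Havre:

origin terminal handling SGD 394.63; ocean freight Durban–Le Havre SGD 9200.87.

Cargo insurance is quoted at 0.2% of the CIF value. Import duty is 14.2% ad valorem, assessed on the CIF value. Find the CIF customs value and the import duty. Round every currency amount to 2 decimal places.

CIF value: SGD 169982.08; import duty: SGD 24137.46

Let C be the CIF value. C = FCA price + pre-shipment costs + freight + 0.2% × C
C − 0.2% × C = 160046.62 + 394.63 + 9200.87
0.998 × C = 169642.12
C = 169642.12 / 0.998 = 169982.08
Insurance premium = 0.2% × 169982.08 = 339.96
Import duty = 169982.08 × 14.2% = 24137.46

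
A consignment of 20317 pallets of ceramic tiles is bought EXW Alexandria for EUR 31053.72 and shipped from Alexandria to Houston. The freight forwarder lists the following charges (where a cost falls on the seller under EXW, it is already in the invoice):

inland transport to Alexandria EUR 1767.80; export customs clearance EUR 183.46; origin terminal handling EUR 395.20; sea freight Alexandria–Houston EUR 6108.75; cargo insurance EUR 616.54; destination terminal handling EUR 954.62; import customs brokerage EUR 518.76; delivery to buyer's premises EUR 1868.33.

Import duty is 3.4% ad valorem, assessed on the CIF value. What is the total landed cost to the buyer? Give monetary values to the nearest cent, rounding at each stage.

EXW: the seller makes goods available at their premises; the buyer bears all onward costs.
CIF value = EXW price + inland to port + export clearance + origin terminal + freight + insurance = 31053.72 + 1767.80 + 183.46 + 395.20 + 6108.75 + 616.54 = 40125.47
Import duty = 40125.47 × 3.4% = 1364.27
Buyer bears: inland to port 1767.80 + export clearance 183.46 + origin terminal 395.20 + freight 6108.75 + insurance 616.54 + destination terminal 954.62 + brokerage 518.76 + delivery 1868.33 + duty 1364.27 = 13777.73
Landed cost = invoice 31053.72 + 13777.73 = 44831.45

Total landed cost: EUR 44831.45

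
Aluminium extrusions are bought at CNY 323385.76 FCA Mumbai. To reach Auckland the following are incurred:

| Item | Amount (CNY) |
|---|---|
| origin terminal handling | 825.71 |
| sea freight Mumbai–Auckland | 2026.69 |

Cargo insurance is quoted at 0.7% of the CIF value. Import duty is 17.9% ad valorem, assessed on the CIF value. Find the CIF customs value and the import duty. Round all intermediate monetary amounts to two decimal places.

CIF value: CNY 328537.93; import duty: CNY 58808.29

Let C be the CIF value. C = FCA price + pre-shipment costs + freight + 0.7% × C
C − 0.7% × C = 323385.76 + 825.71 + 2026.69
0.993 × C = 326238.16
C = 326238.16 / 0.993 = 328537.93
Insurance premium = 0.7% × 328537.93 = 2299.77
Import duty = 328537.93 × 17.9% = 58808.29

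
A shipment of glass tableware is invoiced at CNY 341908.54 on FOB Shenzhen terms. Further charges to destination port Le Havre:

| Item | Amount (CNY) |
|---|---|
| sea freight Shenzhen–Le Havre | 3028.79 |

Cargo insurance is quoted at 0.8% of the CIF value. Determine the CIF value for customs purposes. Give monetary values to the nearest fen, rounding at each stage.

Let C be the CIF value. C = FOB price + freight + 0.8% × C
C − 0.8% × C = 341908.54 + 3028.79
0.992 × C = 344937.33
C = 344937.33 / 0.992 = 347719.08
Insurance premium = 0.8% × 347719.08 = 2781.75

CIF value: CNY 347719.08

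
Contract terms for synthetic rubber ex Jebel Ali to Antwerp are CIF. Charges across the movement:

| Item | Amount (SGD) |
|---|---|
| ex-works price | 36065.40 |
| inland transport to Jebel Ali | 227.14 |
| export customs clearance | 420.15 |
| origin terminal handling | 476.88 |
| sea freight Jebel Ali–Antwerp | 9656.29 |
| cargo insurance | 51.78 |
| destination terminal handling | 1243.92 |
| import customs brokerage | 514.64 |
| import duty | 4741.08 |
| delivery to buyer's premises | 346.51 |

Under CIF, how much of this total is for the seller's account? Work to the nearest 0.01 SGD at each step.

Seller's account: SGD 46897.64

CIF: the seller pays costs through ocean freight and marine insurance to the destination port.
Seller's account: goods 36065.40 + inland to port 227.14 + export clearance 420.15 + origin terminal 476.88 + freight 9656.29 + insurance 51.78 = 46897.64
Buyer's account: destination terminal 1243.92 + brokerage 514.64 + duty 4741.08 + delivery 346.51 = 6846.15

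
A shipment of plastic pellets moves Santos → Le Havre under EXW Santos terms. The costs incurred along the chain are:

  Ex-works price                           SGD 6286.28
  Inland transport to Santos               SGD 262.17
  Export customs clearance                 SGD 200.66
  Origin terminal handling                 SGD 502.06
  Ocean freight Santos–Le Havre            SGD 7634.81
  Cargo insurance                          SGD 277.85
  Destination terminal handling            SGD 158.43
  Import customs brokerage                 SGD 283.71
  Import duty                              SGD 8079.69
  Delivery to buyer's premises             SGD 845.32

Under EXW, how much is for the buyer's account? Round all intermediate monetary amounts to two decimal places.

EXW: the seller makes goods available at their premises; the buyer bears all onward costs.
Seller's account: goods 6286.28 = 6286.28
Buyer's account: inland to port 262.17 + export clearance 200.66 + origin terminal 502.06 + freight 7634.81 + insurance 277.85 + destination terminal 158.43 + brokerage 283.71 + duty 8079.69 + delivery 845.32 = 18244.70

Buyer's account: SGD 18244.70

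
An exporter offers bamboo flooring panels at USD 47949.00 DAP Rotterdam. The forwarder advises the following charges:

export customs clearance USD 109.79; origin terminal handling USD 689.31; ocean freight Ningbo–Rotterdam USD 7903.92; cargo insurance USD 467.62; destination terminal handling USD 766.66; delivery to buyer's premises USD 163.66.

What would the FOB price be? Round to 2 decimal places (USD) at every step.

FOB price: USD 38647.14

Not relevant to the conversion: export clearance, origin terminal — on the seller under both DAP and FOB; already in the DAP price and stays in the FOB price.
From DAP to FOB, the seller no longer bears: freight, insurance, destination terminal, delivery.
FOB price = 47949.00 − 7903.92 − 467.62 − 766.66 − 163.66 = 38647.14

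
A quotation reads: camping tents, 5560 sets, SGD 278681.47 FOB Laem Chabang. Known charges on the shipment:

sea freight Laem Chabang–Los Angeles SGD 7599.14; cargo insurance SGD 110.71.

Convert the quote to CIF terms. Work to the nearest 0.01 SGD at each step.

From FOB to CIF, the seller additionally bears: freight, insurance.
CIF price = 278681.47 + 7599.14 + 110.71 = 286391.32

CIF price: SGD 286391.32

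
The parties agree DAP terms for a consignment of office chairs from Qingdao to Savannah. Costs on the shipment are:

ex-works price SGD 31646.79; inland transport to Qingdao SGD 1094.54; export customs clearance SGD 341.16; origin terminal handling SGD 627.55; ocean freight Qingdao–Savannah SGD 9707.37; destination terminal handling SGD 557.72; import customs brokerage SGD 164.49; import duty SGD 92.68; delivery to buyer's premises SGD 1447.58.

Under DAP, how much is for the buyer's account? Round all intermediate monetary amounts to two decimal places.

DAP: the seller bears all costs to the named destination except import duty and clearance.
Seller's account: goods 31646.79 + inland to port 1094.54 + export clearance 341.16 + origin terminal 627.55 + freight 9707.37 + destination terminal 557.72 + delivery 1447.58 = 45422.71
Buyer's account: brokerage 164.49 + duty 92.68 = 257.17

Buyer's account: SGD 257.17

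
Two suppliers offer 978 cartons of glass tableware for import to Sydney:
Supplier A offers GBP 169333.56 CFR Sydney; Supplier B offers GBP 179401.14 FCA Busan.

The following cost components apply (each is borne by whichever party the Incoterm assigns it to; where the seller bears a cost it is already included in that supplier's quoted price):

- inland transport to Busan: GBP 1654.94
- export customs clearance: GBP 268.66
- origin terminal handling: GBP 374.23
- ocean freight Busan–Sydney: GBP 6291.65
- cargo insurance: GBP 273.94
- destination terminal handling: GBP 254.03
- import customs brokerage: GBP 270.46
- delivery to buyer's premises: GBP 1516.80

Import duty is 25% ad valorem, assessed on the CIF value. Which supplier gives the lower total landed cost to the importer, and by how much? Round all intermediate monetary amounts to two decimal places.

Supplier A is cheaper by GBP 20916.82

Supplier A (CFR):
CIF value = CFR price + insurance = 169333.56 + 273.94 = 169607.50
Import duty = 169607.50 × 25% = 42401.88
Buyer bears (A): 273.94 + 254.03 + 270.46 + 1516.80 = 2315.23
Landed cost (A) = invoice 169333.56 + 2315.23 + duty 42401.88 = 214050.67
Supplier B (FCA):
CIF value = FCA price + origin terminal + freight + insurance = 179401.14 + 374.23 + 6291.65 + 273.94 = 186340.96
Import duty = 186340.96 × 25% = 46585.24
Buyer bears (B): 374.23 + 6291.65 + 273.94 + 254.03 + 270.46 + 1516.80 = 8981.11
Landed cost (B) = invoice 179401.14 + 8981.11 + duty 46585.24 = 234967.49
Difference = |214050.67 − 234967.49| = 20916.82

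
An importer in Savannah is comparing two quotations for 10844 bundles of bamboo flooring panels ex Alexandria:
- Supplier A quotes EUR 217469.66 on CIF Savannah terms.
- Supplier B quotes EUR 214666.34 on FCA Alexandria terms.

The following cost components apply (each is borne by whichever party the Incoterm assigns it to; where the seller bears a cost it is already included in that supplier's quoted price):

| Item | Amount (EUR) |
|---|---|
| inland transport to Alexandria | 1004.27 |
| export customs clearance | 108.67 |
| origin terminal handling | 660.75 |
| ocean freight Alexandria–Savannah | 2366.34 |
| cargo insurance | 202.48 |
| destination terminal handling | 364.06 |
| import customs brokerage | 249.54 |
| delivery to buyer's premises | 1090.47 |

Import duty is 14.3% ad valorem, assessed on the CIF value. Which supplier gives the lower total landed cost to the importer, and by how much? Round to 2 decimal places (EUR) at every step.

Supplier A (CIF):
The CIF price already equals the CIF value: 217469.66
Import duty = 217469.66 × 14.3% = 31098.16
Buyer bears (A): 364.06 + 249.54 + 1090.47 = 1704.07
Landed cost (A) = invoice 217469.66 + 1704.07 + duty 31098.16 = 250271.89
Supplier B (FCA):
CIF value = FCA price + origin terminal + freight + insurance = 214666.34 + 660.75 + 2366.34 + 202.48 = 217895.91
Import duty = 217895.91 × 14.3% = 31159.12
Buyer bears (B): 660.75 + 2366.34 + 202.48 + 364.06 + 249.54 + 1090.47 = 4933.64
Landed cost (B) = invoice 214666.34 + 4933.64 + duty 31159.12 = 250759.10
Difference = |250271.89 − 250759.10| = 487.21

Supplier A is cheaper by EUR 487.21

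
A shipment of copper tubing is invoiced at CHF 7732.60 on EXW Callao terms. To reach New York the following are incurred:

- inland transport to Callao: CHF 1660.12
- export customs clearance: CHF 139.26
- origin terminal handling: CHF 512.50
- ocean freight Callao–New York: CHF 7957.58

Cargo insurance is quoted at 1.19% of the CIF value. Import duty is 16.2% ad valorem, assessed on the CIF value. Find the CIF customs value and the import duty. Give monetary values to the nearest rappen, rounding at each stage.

CIF value: CHF 18218.86; import duty: CHF 2951.46

Let C be the CIF value. C = EXW price + pre-shipment costs + freight + 1.19% × C
C − 1.19% × C = 7732.60 + 1660.12 + 139.26 + 512.50 + 7957.58
0.9881 × C = 18002.06
C = 18002.06 / 0.9881 = 18218.86
Insurance premium = 1.19% × 18218.86 = 216.80
Import duty = 18218.86 × 16.2% = 2951.46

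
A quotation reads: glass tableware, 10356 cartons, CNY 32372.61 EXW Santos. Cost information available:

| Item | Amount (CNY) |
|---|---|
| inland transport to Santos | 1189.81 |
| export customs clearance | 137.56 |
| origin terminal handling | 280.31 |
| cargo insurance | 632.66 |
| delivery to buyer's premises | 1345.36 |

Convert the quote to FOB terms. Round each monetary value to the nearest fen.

FOB price: CNY 33980.29

Not relevant to the conversion: delivery, insurance — on the buyer under both terms; not part of either seller's price.
From EXW to FOB, the seller additionally bears: inland to port, export clearance, origin terminal.
FOB price = 32372.61 + 1189.81 + 137.56 + 280.31 = 33980.29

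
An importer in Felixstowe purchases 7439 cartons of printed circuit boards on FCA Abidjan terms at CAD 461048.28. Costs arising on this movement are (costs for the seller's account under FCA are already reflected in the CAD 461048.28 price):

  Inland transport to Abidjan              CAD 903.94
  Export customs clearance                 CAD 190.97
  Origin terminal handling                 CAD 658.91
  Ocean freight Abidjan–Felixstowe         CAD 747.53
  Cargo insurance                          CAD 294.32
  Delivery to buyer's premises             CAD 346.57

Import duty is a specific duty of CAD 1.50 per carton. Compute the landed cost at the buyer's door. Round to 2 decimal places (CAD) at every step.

Total landed cost: CAD 474254.11

FCA: the seller delivers export-cleared goods to the carrier; the buyer bears costs from that point.
Already in the invoice (seller's account under FCA): inland to port, export clearance — exclude.
CIF value = FCA price + origin terminal + freight + insurance = 461048.28 + 658.91 + 747.53 + 294.32 = 462749.04
Import duty = 7439 × 1.50 = 11158.50
Buyer bears: origin terminal 658.91 + freight 747.53 + insurance 294.32 + delivery 346.57 + duty 11158.50 = 13205.83
Landed cost = invoice 461048.28 + 13205.83 = 474254.11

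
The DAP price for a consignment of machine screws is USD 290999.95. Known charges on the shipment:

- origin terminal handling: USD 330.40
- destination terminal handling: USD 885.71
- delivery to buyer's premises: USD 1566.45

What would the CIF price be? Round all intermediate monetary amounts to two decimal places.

CIF price: USD 288547.79

Not relevant to the conversion: origin terminal — on the seller under both DAP and CIF; already in the DAP price and stays in the CIF price.
From DAP to CIF, the seller no longer bears: destination terminal, delivery.
CIF price = 290999.95 − 885.71 − 1566.45 = 288547.79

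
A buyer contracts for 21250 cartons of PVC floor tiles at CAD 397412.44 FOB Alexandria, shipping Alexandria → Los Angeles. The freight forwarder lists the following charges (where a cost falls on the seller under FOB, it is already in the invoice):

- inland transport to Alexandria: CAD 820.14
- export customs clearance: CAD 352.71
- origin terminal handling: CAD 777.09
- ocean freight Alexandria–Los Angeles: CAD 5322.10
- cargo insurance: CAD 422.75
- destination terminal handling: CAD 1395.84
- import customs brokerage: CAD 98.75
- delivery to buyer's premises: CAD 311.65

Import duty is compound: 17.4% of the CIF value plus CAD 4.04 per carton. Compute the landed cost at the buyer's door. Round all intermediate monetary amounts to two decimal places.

Total landed cost: CAD 560962.90

FOB: the seller bears costs until goods are on board at the origin port; the buyer bears freight, insurance and all costs thereafter.
Already in the invoice (seller's account under FOB): inland to port, export clearance, origin terminal — exclude.
CIF value = FOB price + freight + insurance = 397412.44 + 5322.10 + 422.75 = 403157.29
Ad valorem component: 403157.29 × 17.4% = 70149.37
Specific component: 21250 × 4.04 = 85850.00
Import duty = 70149.37 + 85850.00 = 155999.37
Buyer bears: freight 5322.10 + insurance 422.75 + destination terminal 1395.84 + brokerage 98.75 + delivery 311.65 + duty 155999.37 = 163550.46
Landed cost = invoice 397412.44 + 163550.46 = 560962.90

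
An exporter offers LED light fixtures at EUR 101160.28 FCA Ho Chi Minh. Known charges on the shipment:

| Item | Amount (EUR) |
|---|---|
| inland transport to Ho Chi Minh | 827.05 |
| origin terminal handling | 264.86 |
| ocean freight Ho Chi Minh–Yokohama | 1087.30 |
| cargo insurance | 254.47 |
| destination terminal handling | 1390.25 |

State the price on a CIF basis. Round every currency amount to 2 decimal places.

Not relevant to the conversion: inland to port — on the seller under both FCA and CIF; already in the FCA price and stays in the CIF price. destination terminal — on the buyer under both terms; not part of either seller's price.
From FCA to CIF, the seller additionally bears: origin terminal, freight, insurance.
CIF price = 101160.28 + 264.86 + 1087.30 + 254.47 = 102766.91

CIF price: EUR 102766.91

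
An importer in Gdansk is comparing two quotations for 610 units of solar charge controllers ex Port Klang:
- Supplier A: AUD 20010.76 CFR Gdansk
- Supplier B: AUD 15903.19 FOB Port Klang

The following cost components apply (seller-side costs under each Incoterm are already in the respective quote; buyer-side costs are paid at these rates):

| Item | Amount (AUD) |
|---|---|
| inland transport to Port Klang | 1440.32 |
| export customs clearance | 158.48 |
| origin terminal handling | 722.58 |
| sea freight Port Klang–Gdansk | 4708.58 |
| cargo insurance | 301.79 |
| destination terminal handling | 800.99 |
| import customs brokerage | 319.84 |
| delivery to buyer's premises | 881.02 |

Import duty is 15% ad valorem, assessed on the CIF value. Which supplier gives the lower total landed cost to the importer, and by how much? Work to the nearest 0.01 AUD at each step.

Supplier A is cheaper by AUD 691.16

Supplier A (CFR):
CIF value = CFR price + insurance = 20010.76 + 301.79 = 20312.55
Import duty = 20312.55 × 15% = 3046.88
Buyer bears (A): 301.79 + 800.99 + 319.84 + 881.02 = 2303.64
Landed cost (A) = invoice 20010.76 + 2303.64 + duty 3046.88 = 25361.28
Supplier B (FOB):
CIF value = FOB price + freight + insurance = 15903.19 + 4708.58 + 301.79 = 20913.56
Import duty = 20913.56 × 15% = 3137.03
Buyer bears (B): 4708.58 + 301.79 + 800.99 + 319.84 + 881.02 = 7012.22
Landed cost (B) = invoice 15903.19 + 7012.22 + duty 3137.03 = 26052.44
Difference = |25361.28 − 26052.44| = 691.16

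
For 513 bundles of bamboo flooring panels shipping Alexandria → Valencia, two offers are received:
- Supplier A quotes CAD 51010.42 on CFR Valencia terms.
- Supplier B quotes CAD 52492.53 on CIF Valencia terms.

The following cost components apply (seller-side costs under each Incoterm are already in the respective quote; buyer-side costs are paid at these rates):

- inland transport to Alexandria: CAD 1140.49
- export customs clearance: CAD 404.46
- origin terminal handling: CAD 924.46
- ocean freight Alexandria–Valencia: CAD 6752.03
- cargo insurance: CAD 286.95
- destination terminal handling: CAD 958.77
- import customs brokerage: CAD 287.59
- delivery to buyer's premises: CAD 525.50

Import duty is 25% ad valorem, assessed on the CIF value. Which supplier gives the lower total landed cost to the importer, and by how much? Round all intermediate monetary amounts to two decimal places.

Supplier A (CFR):
CIF value = CFR price + insurance = 51010.42 + 286.95 = 51297.37
Import duty = 51297.37 × 25% = 12824.34
Buyer bears (A): 286.95 + 958.77 + 287.59 + 525.50 = 2058.81
Landed cost (A) = invoice 51010.42 + 2058.81 + duty 12824.34 = 65893.57
Supplier B (CIF):
The CIF price already equals the CIF value: 52492.53
Import duty = 52492.53 × 25% = 13123.13
Buyer bears (B): 958.77 + 287.59 + 525.50 = 1771.86
Landed cost (B) = invoice 52492.53 + 1771.86 + duty 13123.13 = 67387.52
Difference = |65893.57 − 67387.52| = 1493.95

Supplier A is cheaper by CAD 1493.95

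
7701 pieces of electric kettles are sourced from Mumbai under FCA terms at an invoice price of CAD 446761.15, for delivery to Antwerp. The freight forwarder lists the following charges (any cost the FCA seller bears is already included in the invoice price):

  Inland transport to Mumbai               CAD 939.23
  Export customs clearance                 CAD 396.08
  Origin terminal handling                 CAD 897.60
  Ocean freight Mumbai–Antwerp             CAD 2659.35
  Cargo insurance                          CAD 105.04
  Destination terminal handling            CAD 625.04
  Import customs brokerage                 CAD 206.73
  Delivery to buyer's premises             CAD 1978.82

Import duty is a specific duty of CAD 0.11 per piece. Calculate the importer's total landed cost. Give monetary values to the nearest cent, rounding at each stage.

FCA: the seller delivers export-cleared goods to the carrier; the buyer bears costs from that point.
Already in the invoice (seller's account under FCA): inland to port, export clearance — exclude.
CIF value = FCA price + origin terminal + freight + insurance = 446761.15 + 897.60 + 2659.35 + 105.04 = 450423.14
Import duty = 7701 × 0.11 = 847.11
Buyer bears: origin terminal 897.60 + freight 2659.35 + insurance 105.04 + destination terminal 625.04 + brokerage 206.73 + delivery 1978.82 + duty 847.11 = 7319.69
Landed cost = invoice 446761.15 + 7319.69 = 454080.84

Total landed cost: CAD 454080.84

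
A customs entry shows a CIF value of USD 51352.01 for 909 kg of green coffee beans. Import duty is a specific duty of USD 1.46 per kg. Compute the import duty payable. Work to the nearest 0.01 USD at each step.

Import duty = 909 × 1.46 = 1327.14

Import duty: USD 1327.14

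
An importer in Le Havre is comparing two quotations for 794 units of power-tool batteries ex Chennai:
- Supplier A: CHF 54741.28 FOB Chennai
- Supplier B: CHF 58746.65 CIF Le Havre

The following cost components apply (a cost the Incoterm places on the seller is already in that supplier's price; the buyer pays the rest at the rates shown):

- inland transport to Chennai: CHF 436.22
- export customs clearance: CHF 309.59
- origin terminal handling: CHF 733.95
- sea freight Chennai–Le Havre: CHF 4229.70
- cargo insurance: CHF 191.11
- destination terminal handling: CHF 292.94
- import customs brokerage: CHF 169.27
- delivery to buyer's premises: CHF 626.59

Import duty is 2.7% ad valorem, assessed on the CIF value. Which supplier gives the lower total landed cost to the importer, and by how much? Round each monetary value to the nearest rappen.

Supplier B is cheaper by CHF 426.66

Supplier A (FOB):
CIF value = FOB price + freight + insurance = 54741.28 + 4229.70 + 191.11 = 59162.09
Import duty = 59162.09 × 2.7% = 1597.38
Buyer bears (A): 4229.70 + 191.11 + 292.94 + 169.27 + 626.59 = 5509.61
Landed cost (A) = invoice 54741.28 + 5509.61 + duty 1597.38 = 61848.27
Supplier B (CIF):
The CIF price already equals the CIF value: 58746.65
Import duty = 58746.65 × 2.7% = 1586.16
Buyer bears (B): 292.94 + 169.27 + 626.59 = 1088.80
Landed cost (B) = invoice 58746.65 + 1088.80 + duty 1586.16 = 61421.61
Difference = |61848.27 − 61421.61| = 426.66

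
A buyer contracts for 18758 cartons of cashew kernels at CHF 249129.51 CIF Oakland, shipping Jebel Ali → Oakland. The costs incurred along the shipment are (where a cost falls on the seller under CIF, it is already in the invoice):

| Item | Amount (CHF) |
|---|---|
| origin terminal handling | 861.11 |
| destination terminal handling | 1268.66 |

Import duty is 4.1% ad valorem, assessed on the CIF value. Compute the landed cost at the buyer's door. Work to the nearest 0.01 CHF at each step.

CIF: the seller pays costs through ocean freight and marine insurance to the destination port.
Already in the invoice (seller's account under CIF): origin terminal — exclude.
The CIF price already equals the CIF value: 249129.51
Import duty = 249129.51 × 4.1% = 10214.31
Buyer bears: destination terminal 1268.66 + duty 10214.31 = 11482.97
Landed cost = invoice 249129.51 + 11482.97 = 260612.48

Total landed cost: CHF 260612.48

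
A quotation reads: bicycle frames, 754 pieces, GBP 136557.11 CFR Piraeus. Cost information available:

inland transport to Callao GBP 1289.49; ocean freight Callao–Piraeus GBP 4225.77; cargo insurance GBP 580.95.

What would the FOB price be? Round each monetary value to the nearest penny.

Not relevant to the conversion: inland to port — on the seller under both CFR and FOB; already in the CFR price and stays in the FOB price. insurance — on the buyer under both terms; not part of either seller's price.
From CFR to FOB, the seller no longer bears: freight.
FOB price = 136557.11 − 4225.77 = 132331.34

FOB price: GBP 132331.34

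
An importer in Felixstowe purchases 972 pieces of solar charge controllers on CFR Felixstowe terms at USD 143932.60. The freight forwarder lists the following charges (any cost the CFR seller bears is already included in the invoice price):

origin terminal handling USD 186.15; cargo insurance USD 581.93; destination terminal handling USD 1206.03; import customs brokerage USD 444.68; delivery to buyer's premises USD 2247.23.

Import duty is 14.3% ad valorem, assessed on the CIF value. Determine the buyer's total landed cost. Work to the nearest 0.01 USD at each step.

CFR: the seller pays costs through ocean freight to the destination port, but not insurance.
Already in the invoice (seller's account under CFR): origin terminal — exclude.
CIF value = CFR price + insurance = 143932.60 + 581.93 = 144514.53
Import duty = 144514.53 × 14.3% = 20665.58
Buyer bears: insurance 581.93 + destination terminal 1206.03 + brokerage 444.68 + delivery 2247.23 + duty 20665.58 = 25145.45
Landed cost = invoice 143932.60 + 25145.45 = 169078.05

Total landed cost: USD 169078.05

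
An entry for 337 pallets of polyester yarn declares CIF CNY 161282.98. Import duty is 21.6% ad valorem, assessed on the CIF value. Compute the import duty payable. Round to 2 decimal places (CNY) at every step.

Import duty: CNY 34837.12

Import duty = 161282.98 × 21.6% = 34837.12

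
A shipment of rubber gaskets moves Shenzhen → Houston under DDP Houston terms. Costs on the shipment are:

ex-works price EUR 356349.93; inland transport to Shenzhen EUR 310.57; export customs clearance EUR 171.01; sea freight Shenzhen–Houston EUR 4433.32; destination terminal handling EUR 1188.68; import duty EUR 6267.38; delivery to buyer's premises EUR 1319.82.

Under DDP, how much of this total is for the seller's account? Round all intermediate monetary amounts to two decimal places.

Seller's account: EUR 370040.71

DDP: the seller bears all costs including import duty.
Seller's account: goods 356349.93 + inland to port 310.57 + export clearance 171.01 + freight 4433.32 + destination terminal 1188.68 + duty 6267.38 + delivery 1319.82 = 370040.71
Buyer's account: 0.00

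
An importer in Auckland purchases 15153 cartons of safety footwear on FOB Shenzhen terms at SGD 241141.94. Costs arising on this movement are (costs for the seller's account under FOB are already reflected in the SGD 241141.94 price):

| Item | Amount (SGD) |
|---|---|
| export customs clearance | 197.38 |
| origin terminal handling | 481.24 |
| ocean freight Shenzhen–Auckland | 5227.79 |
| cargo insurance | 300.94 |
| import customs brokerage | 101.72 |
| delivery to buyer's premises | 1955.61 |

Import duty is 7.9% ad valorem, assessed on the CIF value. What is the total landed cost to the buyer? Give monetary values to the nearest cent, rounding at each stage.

FOB: the seller bears costs until goods are on board at the origin port; the buyer bears freight, insurance and all costs thereafter.
Already in the invoice (seller's account under FOB): export clearance, origin terminal — exclude.
CIF value = FOB price + freight + insurance = 241141.94 + 5227.79 + 300.94 = 246670.67
Import duty = 246670.67 × 7.9% = 19486.98
Buyer bears: freight 5227.79 + insurance 300.94 + brokerage 101.72 + delivery 1955.61 + duty 19486.98 = 27073.04
Landed cost = invoice 241141.94 + 27073.04 = 268214.98

Total landed cost: SGD 268214.98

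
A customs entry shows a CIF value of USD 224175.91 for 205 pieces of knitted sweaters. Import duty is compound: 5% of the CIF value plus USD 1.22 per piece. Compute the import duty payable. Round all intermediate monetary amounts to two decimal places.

Ad valorem component: 224175.91 × 5% = 11208.80
Specific component: 205 × 1.22 = 250.10
Import duty = 11208.80 + 250.10 = 11458.90

Import duty: USD 11458.90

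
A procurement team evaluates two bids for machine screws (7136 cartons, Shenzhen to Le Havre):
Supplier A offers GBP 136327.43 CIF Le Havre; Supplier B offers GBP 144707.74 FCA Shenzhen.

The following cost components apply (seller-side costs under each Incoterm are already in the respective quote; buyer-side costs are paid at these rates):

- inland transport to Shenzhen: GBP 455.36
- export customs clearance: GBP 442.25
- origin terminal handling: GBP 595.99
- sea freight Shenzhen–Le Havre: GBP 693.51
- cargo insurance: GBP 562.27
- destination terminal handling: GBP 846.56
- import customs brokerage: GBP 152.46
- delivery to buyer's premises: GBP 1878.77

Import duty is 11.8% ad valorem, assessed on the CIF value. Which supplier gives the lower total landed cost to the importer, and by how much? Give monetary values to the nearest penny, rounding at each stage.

Supplier A (CIF):
The CIF price already equals the CIF value: 136327.43
Import duty = 136327.43 × 11.8% = 16086.64
Buyer bears (A): 846.56 + 152.46 + 1878.77 = 2877.79
Landed cost (A) = invoice 136327.43 + 2877.79 + duty 16086.64 = 155291.86
Supplier B (FCA):
CIF value = FCA price + origin terminal + freight + insurance = 144707.74 + 595.99 + 693.51 + 562.27 = 146559.51
Import duty = 146559.51 × 11.8% = 17294.02
Buyer bears (B): 595.99 + 693.51 + 562.27 + 846.56 + 152.46 + 1878.77 = 4729.56
Landed cost (B) = invoice 144707.74 + 4729.56 + duty 17294.02 = 166731.32
Difference = |155291.86 − 166731.32| = 11439.46

Supplier A is cheaper by GBP 11439.46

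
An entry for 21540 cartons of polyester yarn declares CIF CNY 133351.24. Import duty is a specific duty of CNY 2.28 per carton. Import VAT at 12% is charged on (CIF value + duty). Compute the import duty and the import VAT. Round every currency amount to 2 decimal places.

Import duty = 21540 × 2.28 = 49111.20
VAT base = CIF + duty = 133351.24 + 49111.20 = 182462.44
Import VAT = 182462.44 × 12% = 21895.49

Import duty: CNY 49111.20; import VAT: CNY 21895.49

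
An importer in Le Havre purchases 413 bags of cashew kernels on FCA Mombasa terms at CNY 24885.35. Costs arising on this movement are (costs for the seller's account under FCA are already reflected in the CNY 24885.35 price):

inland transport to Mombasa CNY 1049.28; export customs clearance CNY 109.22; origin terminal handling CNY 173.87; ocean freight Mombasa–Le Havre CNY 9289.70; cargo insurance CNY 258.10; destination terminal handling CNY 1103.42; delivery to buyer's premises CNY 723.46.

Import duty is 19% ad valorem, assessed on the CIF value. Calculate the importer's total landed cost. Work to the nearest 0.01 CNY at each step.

FCA: the seller delivers export-cleared goods to the carrier; the buyer bears costs from that point.
Already in the invoice (seller's account under FCA): inland to port, export clearance — exclude.
CIF value = FCA price + origin terminal + freight + insurance = 24885.35 + 173.87 + 9289.70 + 258.10 = 34607.02
Import duty = 34607.02 × 19% = 6575.33
Buyer bears: origin terminal 173.87 + freight 9289.70 + insurance 258.10 + destination terminal 1103.42 + delivery 723.46 + duty 6575.33 = 18123.88
Landed cost = invoice 24885.35 + 18123.88 = 43009.23

Total landed cost: CNY 43009.23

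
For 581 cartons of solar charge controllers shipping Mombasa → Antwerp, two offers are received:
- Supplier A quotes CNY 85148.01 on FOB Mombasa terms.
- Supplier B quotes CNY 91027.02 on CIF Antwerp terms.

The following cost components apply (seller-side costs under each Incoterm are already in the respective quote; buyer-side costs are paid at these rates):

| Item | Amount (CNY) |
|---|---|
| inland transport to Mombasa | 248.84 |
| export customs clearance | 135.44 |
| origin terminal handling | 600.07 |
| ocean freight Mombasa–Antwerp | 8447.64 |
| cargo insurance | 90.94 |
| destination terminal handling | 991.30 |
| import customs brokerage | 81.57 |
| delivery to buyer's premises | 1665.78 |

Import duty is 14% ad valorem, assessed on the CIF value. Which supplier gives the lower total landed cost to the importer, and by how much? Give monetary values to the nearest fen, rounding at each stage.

Supplier A (FOB):
CIF value = FOB price + freight + insurance = 85148.01 + 8447.64 + 90.94 = 93686.59
Import duty = 93686.59 × 14% = 13116.12
Buyer bears (A): 8447.64 + 90.94 + 991.30 + 81.57 + 1665.78 = 11277.23
Landed cost (A) = invoice 85148.01 + 11277.23 + duty 13116.12 = 109541.36
Supplier B (CIF):
The CIF price already equals the CIF value: 91027.02
Import duty = 91027.02 × 14% = 12743.78
Buyer bears (B): 991.30 + 81.57 + 1665.78 = 2738.65
Landed cost (B) = invoice 91027.02 + 2738.65 + duty 12743.78 = 106509.45
Difference = |109541.36 − 106509.45| = 3031.91

Supplier B is cheaper by CNY 3031.91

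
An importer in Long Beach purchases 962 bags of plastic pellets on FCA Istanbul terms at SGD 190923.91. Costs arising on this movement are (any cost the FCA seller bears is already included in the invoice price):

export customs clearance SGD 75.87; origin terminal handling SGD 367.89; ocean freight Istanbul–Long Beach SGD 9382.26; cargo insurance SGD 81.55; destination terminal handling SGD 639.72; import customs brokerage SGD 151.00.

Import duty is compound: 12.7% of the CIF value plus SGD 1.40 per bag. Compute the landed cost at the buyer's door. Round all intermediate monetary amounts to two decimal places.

Total landed cost: SGD 228389.09

FCA: the seller delivers export-cleared goods to the carrier; the buyer bears costs from that point.
Already in the invoice (seller's account under FCA): export clearance — exclude.
CIF value = FCA price + origin terminal + freight + insurance = 190923.91 + 367.89 + 9382.26 + 81.55 = 200755.61
Ad valorem component: 200755.61 × 12.7% = 25495.96
Specific component: 962 × 1.40 = 1346.80
Import duty = 25495.96 + 1346.80 = 26842.76
Buyer bears: origin terminal 367.89 + freight 9382.26 + insurance 81.55 + destination terminal 639.72 + brokerage 151.00 + duty 26842.76 = 37465.18
Landed cost = invoice 190923.91 + 37465.18 = 228389.09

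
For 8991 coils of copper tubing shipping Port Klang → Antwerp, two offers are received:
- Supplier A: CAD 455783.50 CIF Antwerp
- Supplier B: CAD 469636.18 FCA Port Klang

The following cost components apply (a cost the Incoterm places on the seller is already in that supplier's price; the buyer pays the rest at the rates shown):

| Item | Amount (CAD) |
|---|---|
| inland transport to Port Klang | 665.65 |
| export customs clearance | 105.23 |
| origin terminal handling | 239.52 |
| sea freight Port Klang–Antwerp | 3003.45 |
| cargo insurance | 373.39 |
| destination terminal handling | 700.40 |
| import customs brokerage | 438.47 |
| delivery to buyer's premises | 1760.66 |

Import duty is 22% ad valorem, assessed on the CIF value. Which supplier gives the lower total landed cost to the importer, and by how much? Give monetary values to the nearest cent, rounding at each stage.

Supplier A (CIF):
The CIF price already equals the CIF value: 455783.50
Import duty = 455783.50 × 22% = 100272.37
Buyer bears (A): 700.40 + 438.47 + 1760.66 = 2899.53
Landed cost (A) = invoice 455783.50 + 2899.53 + duty 100272.37 = 558955.40
Supplier B (FCA):
CIF value = FCA price + origin terminal + freight + insurance = 469636.18 + 239.52 + 3003.45 + 373.39 = 473252.54
Import duty = 473252.54 × 22% = 104115.56
Buyer bears (B): 239.52 + 3003.45 + 373.39 + 700.40 + 438.47 + 1760.66 = 6515.89
Landed cost (B) = invoice 469636.18 + 6515.89 + duty 104115.56 = 580267.63
Difference = |558955.40 − 580267.63| = 21312.23

Supplier A is cheaper by CAD 21312.23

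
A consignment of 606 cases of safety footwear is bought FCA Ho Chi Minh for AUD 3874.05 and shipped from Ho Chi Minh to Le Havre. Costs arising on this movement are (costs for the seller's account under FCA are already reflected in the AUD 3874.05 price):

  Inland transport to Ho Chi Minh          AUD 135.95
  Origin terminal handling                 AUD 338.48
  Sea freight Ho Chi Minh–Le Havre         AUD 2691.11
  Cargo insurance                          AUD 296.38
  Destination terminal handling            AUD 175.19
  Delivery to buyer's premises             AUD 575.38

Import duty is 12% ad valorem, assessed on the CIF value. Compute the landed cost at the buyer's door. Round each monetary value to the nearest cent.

Total landed cost: AUD 8814.59

FCA: the seller delivers export-cleared goods to the carrier; the buyer bears costs from that point.
Already in the invoice (seller's account under FCA): inland to port — exclude.
CIF value = FCA price + origin terminal + freight + insurance = 3874.05 + 338.48 + 2691.11 + 296.38 = 7200.02
Import duty = 7200.02 × 12% = 864.00
Buyer bears: origin terminal 338.48 + freight 2691.11 + insurance 296.38 + destination terminal 175.19 + delivery 575.38 + duty 864.00 = 4940.54
Landed cost = invoice 3874.05 + 4940.54 = 8814.59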